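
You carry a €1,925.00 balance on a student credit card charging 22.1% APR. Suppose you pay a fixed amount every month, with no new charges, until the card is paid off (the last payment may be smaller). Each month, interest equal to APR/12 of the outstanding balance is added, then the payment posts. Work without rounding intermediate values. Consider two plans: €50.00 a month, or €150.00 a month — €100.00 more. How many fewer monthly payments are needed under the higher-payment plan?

53 fewer payments

Monthly rate r = 22.1%/12 = 1.84167% = 0.0184167.
At €50.00/mo: n = ⌈−ln(1 − rB₀/P)/ln(1+r)⌉ = 68 payments (last €32.66); total interest = total paid − €1,925.00 = €1,457.66.
At €150.00/mo: 15 payments (last €116.58); total interest €291.58.
Payments saved = 68 − 15 = 53.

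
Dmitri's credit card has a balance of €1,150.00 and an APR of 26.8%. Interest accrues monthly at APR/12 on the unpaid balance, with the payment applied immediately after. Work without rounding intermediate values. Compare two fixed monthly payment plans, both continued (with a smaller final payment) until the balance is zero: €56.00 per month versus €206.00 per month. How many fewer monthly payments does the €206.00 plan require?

21 fewer payments

Monthly rate r = 26.8%/12 = 2.23333% = 0.0223333.
At €56.00/mo: n = ⌈−ln(1 − rB₀/P)/ln(1+r)⌉ = 28 payments (last €43.94); total interest = total paid − €1,150.00 = €405.94.
At €206.00/mo: 7 payments (last €6.00); total interest €92.00.
Payments saved = 28 − 7 = 21.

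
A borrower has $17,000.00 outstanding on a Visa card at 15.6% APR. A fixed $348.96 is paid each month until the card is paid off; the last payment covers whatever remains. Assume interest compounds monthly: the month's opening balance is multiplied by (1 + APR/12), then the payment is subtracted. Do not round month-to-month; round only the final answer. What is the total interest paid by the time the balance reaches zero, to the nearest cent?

$10,105.20

Monthly rate r = 15.6%/12 = 1.3% = 0.013.
Payoff takes n = ⌈−ln(1 − rB₀/P)/ln(1+r)⌉ = ⌈77.673⌉ = 78 payments; the last is $235.28.
Total paid = 77·$348.96 + $235.28 = $27,105.20.
Total interest = total paid − principal = $27,105.20 − $17,000.00 = $10,105.20.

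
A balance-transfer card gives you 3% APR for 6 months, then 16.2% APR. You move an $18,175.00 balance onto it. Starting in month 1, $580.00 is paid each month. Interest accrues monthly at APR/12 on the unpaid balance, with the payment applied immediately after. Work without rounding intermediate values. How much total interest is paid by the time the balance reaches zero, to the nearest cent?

$3,799.31

Promo months 1–6 at r₀ = 3%/12 = 0.0025; months 7+ at r₁ = 16.2%/12 = 0.0135.
After month 6: iterate B ← B·(1+r₀) − $580.00 for 6 months → $14,947.51.
Then at r₁ with $580.00/mo: n₂ = −ln(1 − r₁·B/P)/ln(1+r₁) ≈ 31.89 → 32 more payments.
Total paid = 37·$580.00 + $514.31 = $21,974.31; interest = $21,974.31 − $18,175.00 = $3,799.31.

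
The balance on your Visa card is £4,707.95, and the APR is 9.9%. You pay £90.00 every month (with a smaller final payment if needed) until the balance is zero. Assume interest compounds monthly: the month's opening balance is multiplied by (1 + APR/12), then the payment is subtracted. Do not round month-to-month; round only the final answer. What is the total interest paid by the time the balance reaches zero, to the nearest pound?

Monthly rate r = 9.9%/12 = 0.825% = 0.00825.
Payoff takes n = ⌈−ln(1 − rB₀/P)/ln(1+r)⌉ = ⌈68.750⌉ = 69 payments; the last is £67.60.
Total paid = 68·£90.00 + £67.60 = £6,187.60.
Total interest = total paid − principal = £6,187.60 − £4,707.95 = £1,479.65.

£1,480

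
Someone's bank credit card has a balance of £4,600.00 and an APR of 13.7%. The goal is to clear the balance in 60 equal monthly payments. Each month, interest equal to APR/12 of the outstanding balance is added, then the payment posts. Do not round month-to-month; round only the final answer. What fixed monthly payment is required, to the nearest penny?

£106.32

Monthly rate r = 13.7%/12 = 1.14167% = 0.0114167.
Level-payment amortization: P = B₀·r / (1 − (1+r)^(−n)) = 4600.00·0.0114167 / (1 − 1.01142^(−60)).
Denominator 1 − (1+r)^(−60) = 0.493949747.
P = 52.5167 / 0.493949747 ≈ 106.32.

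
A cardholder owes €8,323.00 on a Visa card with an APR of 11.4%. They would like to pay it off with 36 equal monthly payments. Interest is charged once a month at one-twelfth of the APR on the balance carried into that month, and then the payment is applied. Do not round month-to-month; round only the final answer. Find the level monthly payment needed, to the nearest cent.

Monthly rate r = 11.4%/12 = 0.95% = 0.0095.
Level-payment amortization: P = B₀·r / (1 − (1+r)^(−n)) = 8323.00·0.0095 / (1 − 1.0095^(−36)).
Denominator 1 − (1+r)^(−36) = 0.288504165.
P = 79.0685 / 0.288504165 ≈ 274.06.

€274.06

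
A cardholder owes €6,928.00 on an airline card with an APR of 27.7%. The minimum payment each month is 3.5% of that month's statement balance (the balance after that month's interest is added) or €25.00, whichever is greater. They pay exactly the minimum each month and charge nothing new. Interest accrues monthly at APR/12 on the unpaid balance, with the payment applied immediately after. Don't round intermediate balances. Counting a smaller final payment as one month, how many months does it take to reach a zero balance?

Monthly rate r = 27.7%/12 = 2.30833% = 0.0230833.
While 3.5% of the post-interest balance exceeds €25.00, each month B ← (B·(1+r))·(1 − 0.035), i.e. B shrinks by the factor (1+r)·0.965 = 0.98728.
This holds for months 1–180. Entering month 181 the balance is €691.04; 3.5% of the post-interest balance is now below €25.00, so the flat €25.00 minimum applies from here.
From month 181 a fixed €25.00 at rate r clears €691.04 in 45 more payments. Total: 180 + 45 = 225 months.

225 months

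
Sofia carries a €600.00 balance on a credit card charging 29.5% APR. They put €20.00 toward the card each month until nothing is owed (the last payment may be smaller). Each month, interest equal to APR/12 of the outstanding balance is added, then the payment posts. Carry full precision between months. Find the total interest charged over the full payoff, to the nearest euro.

Monthly rate r = 29.5%/12 = 2.45833% = 0.0245833.
Payoff takes n = ⌈−ln(1 − rB₀/P)/ln(1+r)⌉ = ⌈55.073⌉ = 56 payments; the last is €1.48.
Total paid = 55·€20.00 + €1.48 = €1,101.48.
Total interest = total paid − principal = €1,101.48 − €600.00 = €501.48.

€501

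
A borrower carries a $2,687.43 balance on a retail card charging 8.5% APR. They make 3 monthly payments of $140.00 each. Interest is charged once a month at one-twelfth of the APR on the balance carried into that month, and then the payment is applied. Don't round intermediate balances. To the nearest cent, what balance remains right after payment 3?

$2,321.96

Monthly rate r = 8.5%/12 = 0.708333% = 0.00708333.
Each month: B ← B·(1+r) − $140.00.
Month 1: interest $19.04; balance after payment $2,566.47.
Month 2: interest $18.18; balance after payment $2,444.65.
Month 3: interest $17.32; balance after payment $2,321.96.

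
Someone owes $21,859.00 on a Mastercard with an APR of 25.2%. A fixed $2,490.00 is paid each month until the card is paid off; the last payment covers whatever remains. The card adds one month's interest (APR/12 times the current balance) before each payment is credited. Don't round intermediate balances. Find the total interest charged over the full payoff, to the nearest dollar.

$2,560

Monthly rate r = 25.2%/12 = 2.1% = 0.021.
Payoff takes n = ⌈−ln(1 − rB₀/P)/ln(1+r)⌉ = ⌈9.805⌉ = 10 payments; the last is $2,008.60.
Total paid = 9·$2,490.00 + $2,008.60 = $24,418.60.
Total interest = total paid − principal = $24,418.60 − $21,859.00 = $2,559.60.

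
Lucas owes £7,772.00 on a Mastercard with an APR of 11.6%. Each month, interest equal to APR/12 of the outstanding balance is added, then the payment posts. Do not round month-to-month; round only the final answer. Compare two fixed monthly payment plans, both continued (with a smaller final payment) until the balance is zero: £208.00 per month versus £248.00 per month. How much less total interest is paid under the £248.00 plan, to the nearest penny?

Monthly rate r = 11.6%/12 = 0.966667% = 0.00966667.
At £208.00/mo: n = ⌈−ln(1 − rB₀/P)/ln(1+r)⌉ = 47 payments (last £121.98); total interest = total paid − £7,772.00 = £1,917.98.
At £248.00/mo: 38 payments (last £127.54); total interest £1,531.54.
Interest saved = £1,917.98 − £1,531.54 = £386.44.

£386.44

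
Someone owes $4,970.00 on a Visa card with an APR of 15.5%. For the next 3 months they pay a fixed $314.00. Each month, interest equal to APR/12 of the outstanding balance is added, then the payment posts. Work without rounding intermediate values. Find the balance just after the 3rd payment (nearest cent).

Monthly rate r = 15.5%/12 = 1.29167% = 0.0129167.
Each month: B ← B·(1+r) − $314.00.
Month 1: interest $64.20; balance after payment $4,720.20.
Month 2: interest $60.97; balance after payment $4,467.17.
Month 3: interest $57.70; balance after payment $4,210.87.

$4,210.87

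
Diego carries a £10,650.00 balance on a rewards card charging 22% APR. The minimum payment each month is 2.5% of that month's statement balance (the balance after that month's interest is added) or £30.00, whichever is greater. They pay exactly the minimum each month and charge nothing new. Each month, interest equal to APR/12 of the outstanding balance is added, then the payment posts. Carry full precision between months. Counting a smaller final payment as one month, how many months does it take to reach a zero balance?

Monthly rate r = 22%/12 = 1.83333% = 0.0183333.
While 2.5% of the post-interest balance exceeds £30.00, each month B ← (B·(1+r))·(1 − 0.025), i.e. B shrinks by the factor (1+r)·0.975 = 0.99287.
This holds for months 1–308. Entering month 309 the balance is £1,177.28; 2.5% of the post-interest balance is now below £30.00, so the flat £30.00 minimum applies from here.
From month 309 a fixed £30.00 at rate r clears £1,177.28 in 70 more payments. Total: 308 + 70 = 378 months.

378 months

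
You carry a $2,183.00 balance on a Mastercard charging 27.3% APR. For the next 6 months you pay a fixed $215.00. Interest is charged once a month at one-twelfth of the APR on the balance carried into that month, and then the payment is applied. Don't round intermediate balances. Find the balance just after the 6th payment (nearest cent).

Monthly rate r = 27.3%/12 = 2.275% = 0.02275.
Each month: B ← B·(1+r) − $215.00.
Month 1: interest $49.66; balance after payment $2,017.66.
Month 2: interest $45.90; balance after payment $1,848.57.
Month 3: interest $42.05; balance after payment $1,675.62.
Month 4: interest $38.12; balance after payment $1,498.74.
Month 5: interest $34.10; balance after payment $1,317.84.
Month 6: interest $29.98; balance after payment $1,132.82.

$1,132.82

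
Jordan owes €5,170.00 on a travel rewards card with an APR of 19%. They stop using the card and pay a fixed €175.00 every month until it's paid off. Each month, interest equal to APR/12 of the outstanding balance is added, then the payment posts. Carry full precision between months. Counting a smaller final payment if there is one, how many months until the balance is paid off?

Monthly rate r = 19%/12 = 1.58333% = 0.0158333.
Recurrence: B ← B·(1+r) − €175.00.
Month 1: interest €81.86; balance after payment €5,076.86.
Month 2: interest €80.38; balance after payment €4,982.24.
Closed form: n = −ln(1 − rB₀/P)/ln(1+r) = −ln(0.53224)/ln(1.01583) ≈ 40.146, so the balance reaches zero during payment 41.

41 months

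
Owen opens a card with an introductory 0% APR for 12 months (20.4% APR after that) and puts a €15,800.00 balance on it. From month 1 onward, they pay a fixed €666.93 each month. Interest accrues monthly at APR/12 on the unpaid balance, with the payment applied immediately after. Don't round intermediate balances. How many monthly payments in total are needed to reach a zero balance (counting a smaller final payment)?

Promo months 1–12 at r₀ = 0%/12 = 0; months 13+ at r₁ = 20.4%/12 = 0.017.
After month 12 (no interest yet): B = €15,800.00 − 12·€666.93 = €7,796.84.
Then at r₁ with €666.93/mo: n₂ = −ln(1 − r₁·B/P)/ln(1+r₁) ≈ 13.14 → 14 more payments.

26 months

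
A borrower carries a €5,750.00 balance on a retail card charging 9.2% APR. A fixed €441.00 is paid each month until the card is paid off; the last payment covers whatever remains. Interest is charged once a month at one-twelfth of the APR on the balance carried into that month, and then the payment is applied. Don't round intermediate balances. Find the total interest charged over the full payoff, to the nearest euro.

Monthly rate r = 9.2%/12 = 0.766667% = 0.00766667.
Payoff takes n = ⌈−ln(1 − rB₀/P)/ln(1+r)⌉ = ⌈13.790⌉ = 14 payments; the last is €348.58.
Total paid = 13·€441.00 + €348.58 = €6,081.58.
Total interest = total paid − principal = €6,081.58 − €5,750.00 = €331.58.

€332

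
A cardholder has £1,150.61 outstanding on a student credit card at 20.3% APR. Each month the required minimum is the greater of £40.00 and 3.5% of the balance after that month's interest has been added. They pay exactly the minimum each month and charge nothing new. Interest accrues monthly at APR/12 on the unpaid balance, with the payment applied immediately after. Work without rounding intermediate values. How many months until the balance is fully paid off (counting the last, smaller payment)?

Monthly rate r = 20.3%/12 = 1.69167% = 0.0169167.
While 3.5% of the post-interest balance exceeds £40.00, each month B ← (B·(1+r))·(1 − 0.035), i.e. B shrinks by the factor (1+r)·0.965 = 0.98132.
This holds for months 1–2. Entering month 3 the balance is £1,108.04; 3.5% of the post-interest balance is now below £40.00, so the flat £40.00 minimum applies from here.
From month 3 a fixed £40.00 at rate r clears £1,108.04 in 38 more payments. Total: 2 + 38 = 40 months.

40 months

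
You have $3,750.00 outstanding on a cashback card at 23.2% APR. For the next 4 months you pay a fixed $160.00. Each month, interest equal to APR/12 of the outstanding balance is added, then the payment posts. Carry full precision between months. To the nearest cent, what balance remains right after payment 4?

$3,389.72

Monthly rate r = 23.2%/12 = 1.93333% = 0.0193333.
Each month: B ← B·(1+r) − $160.00.
Month 1: interest $72.50; balance after payment $3,662.50.
Month 2: interest $70.81; balance after payment $3,573.31.
Month 3: interest $69.08; balance after payment $3,482.39.
Month 4: interest $67.33; balance after payment $3,389.72.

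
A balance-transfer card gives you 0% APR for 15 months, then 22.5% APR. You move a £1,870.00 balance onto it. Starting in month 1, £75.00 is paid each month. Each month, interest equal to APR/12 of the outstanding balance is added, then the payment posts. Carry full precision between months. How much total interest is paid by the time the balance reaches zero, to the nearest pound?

£87

Promo months 1–15 at r₀ = 0%/12 = 0; months 16+ at r₁ = 22.5%/12 = 0.01875.
After month 15 (no interest yet): B = £1,870.00 − 15·£75.00 = £745.00.
Then at r₁ with £75.00/mo: n₂ = −ln(1 − r₁·B/P)/ln(1+r₁) ≈ 11.09 → 12 more payments.
Total paid = 26·£75.00 + £7.17 = £1,957.17; interest = £1,957.17 − £1,870.00 = £87.17.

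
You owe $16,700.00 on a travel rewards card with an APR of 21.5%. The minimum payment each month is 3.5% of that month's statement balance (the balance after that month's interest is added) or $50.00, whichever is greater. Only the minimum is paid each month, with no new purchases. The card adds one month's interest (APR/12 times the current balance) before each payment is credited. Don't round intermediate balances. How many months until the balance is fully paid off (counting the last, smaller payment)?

178 months

Monthly rate r = 21.5%/12 = 1.79167% = 0.0179167.
While 3.5% of the post-interest balance exceeds $50.00, each month B ← (B·(1+r))·(1 − 0.035), i.e. B shrinks by the factor (1+r)·0.965 = 0.98229.
This holds for months 1–139. Entering month 140 the balance is $1,393.20; 3.5% of the post-interest balance is now below $50.00, so the flat $50.00 minimum applies from here.
From month 140 a fixed $50.00 at rate r clears $1,393.20 in 39 more payments. Total: 139 + 39 = 178 months.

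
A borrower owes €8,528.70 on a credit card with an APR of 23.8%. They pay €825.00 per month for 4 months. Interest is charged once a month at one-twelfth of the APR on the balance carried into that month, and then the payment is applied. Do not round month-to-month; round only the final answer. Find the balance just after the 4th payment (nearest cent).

Monthly rate r = 23.8%/12 = 1.98333% = 0.0198333.
Each month: B ← B·(1+r) − €825.00.
Month 1: interest €169.15; balance after payment €7,872.85.
Month 2: interest €156.14; balance after payment €7,204.00.
Month 3: interest €142.88; balance after payment €6,521.88.
Month 4: interest €129.35; balance after payment €5,826.23.

€5,826.23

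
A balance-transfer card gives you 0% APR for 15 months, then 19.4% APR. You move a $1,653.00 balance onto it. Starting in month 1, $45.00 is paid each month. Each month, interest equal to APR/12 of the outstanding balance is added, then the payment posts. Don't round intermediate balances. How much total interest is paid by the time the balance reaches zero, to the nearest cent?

Promo months 1–15 at r₀ = 0%/12 = 0; months 16+ at r₁ = 19.4%/12 = 0.0161667.
After month 15 (no interest yet): B = $1,653.00 − 15·$45.00 = $978.00.
Then at r₁ with $45.00/mo: n₂ = −ln(1 − r₁·B/P)/ln(1+r₁) ≈ 26.99 → 27 more payments.
Total paid = 41·$45.00 + $44.61 = $1,889.61; interest = $1,889.61 − $1,653.00 = $236.61.

$236.61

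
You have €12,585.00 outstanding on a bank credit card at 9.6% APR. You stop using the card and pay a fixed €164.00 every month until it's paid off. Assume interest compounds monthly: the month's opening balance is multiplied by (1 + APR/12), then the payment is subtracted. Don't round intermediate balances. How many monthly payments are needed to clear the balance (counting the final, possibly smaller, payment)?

120 months

Monthly rate r = 9.6%/12 = 0.8% = 0.008.
Recurrence: B ← B·(1+r) − €164.00.
Month 1: interest €100.68; balance after payment €12,521.68.
Month 2: interest €100.17; balance after payment €12,457.85.
Closed form: n = −ln(1 − rB₀/P)/ln(1+r) = −ln(0.3861)/ln(1.008) ≈ 119.433, so the balance reaches zero during payment 120.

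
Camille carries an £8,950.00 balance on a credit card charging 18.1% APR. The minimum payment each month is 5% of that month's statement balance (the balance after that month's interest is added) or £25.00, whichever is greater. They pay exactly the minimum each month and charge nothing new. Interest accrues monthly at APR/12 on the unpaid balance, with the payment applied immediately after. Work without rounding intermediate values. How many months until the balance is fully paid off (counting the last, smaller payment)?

Monthly rate r = 18.1%/12 = 1.50833% = 0.0150833.
While 5% of the post-interest balance exceeds £25.00, each month B ← (B·(1+r))·(1 − 0.05), i.e. B shrinks by the factor (1+r)·0.95 = 0.96433.
This holds for months 1–80. Entering month 81 the balance is £489.61; 5% of the post-interest balance is now below £25.00, so the flat £25.00 minimum applies from here.
From month 81 a fixed £25.00 at rate r clears £489.61 in 24 more payments. Total: 80 + 24 = 104 months.

104 months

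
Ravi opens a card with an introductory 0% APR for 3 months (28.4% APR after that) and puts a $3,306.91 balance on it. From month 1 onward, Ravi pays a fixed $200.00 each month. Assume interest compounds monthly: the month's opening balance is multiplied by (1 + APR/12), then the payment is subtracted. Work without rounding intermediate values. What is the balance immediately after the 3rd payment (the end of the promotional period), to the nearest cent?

Promo months 1–3 at r₀ = 0%/12 = 0; months 4+ at r₁ = 28.4%/12 = 0.0236667.
After month 3 (no interest yet): B = $3,306.91 − 3·$200.00 = $2,706.91.

$2,706.91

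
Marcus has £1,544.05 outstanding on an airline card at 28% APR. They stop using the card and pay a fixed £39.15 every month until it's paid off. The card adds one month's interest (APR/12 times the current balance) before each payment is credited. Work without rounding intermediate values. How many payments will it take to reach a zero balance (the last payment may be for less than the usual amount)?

Monthly rate r = 28%/12 = 2.33333% = 0.0233333.
Recurrence: B ← B·(1+r) − £39.15.
Month 1: interest £36.03; balance after payment £1,540.93.
Month 2: interest £35.95; balance after payment £1,537.73.
Closed form: n = −ln(1 − rB₀/P)/ln(1+r) = −ln(0.079749)/ln(1.02333) ≈ 109.640, so the balance reaches zero during payment 110.

110 months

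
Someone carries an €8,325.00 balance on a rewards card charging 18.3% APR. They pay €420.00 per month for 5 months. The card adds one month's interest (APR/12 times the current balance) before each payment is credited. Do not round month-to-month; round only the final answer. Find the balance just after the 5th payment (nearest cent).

Monthly rate r = 18.3%/12 = 1.525% = 0.01525.
Each month: B ← B·(1+r) − €420.00.
Month 1: interest €126.96; balance after payment €8,031.96.
Month 2: interest €122.49; balance after payment €7,734.44.
Month 3: interest €117.95; balance after payment €7,432.39.
Month 4: interest €113.34; balance after payment €7,125.74.
Month 5: interest €108.67; balance after payment €6,814.41.

€6,814.41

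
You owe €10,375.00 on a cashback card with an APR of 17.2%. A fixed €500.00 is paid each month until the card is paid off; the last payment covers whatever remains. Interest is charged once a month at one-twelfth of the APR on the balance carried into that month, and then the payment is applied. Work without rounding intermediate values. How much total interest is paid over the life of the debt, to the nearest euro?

€2,027

Monthly rate r = 17.2%/12 = 1.43333% = 0.0143333.
Payoff takes n = ⌈−ln(1 − rB₀/P)/ln(1+r)⌉ = ⌈24.803⌉ = 25 payments; the last is €402.25.
Total paid = 24·€500.00 + €402.25 = €12,402.25.
Total interest = total paid − principal = €12,402.25 − €10,375.00 = €2,027.25.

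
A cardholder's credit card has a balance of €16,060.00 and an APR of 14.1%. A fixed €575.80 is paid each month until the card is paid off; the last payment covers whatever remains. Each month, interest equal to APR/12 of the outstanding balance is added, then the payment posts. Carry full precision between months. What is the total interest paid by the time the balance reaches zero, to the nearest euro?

Monthly rate r = 14.1%/12 = 1.175% = 0.01175.
Payoff takes n = ⌈−ln(1 − rB₀/P)/ln(1+r)⌉ = ⌈33.993⌉ = 34 payments; the last is €571.83.
Total paid = 33·€575.80 + €571.83 = €19,573.23.
Total interest = total paid − principal = €19,573.23 − €16,060.00 = €3,513.23.

€3,513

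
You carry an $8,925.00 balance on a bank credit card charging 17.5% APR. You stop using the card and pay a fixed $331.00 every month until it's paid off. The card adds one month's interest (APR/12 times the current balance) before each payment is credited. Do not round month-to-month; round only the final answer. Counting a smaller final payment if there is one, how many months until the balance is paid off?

Monthly rate r = 17.5%/12 = 1.45833% = 0.0145833.
Recurrence: B ← B·(1+r) − $331.00.
Month 1: interest $130.16; balance after payment $8,724.16.
Month 2: interest $127.23; balance after payment $8,520.38.
Closed form: n = −ln(1 − rB₀/P)/ln(1+r) = −ln(0.60678)/ln(1.01458) ≈ 34.507, so the balance reaches zero during payment 35.

35 payments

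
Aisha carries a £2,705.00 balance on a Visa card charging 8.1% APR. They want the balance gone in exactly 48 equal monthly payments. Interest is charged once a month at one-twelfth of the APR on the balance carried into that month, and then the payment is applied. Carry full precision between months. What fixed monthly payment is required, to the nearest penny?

£66.16

Monthly rate r = 8.1%/12 = 0.675% = 0.00675.
Level-payment amortization: P = B₀·r / (1 − (1+r)^(−n)) = 2705.00·0.00675 / (1 − 1.00675^(−48)).
Denominator 1 − (1+r)^(−48) = 0.275961996.
P = 18.2587 / 0.275961996 ≈ 66.16.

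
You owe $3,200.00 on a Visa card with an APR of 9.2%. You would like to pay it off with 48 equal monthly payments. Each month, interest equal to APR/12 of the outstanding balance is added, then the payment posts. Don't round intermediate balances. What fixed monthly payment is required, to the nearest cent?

$79.94

Monthly rate r = 9.2%/12 = 0.766667% = 0.00766667.
Level-payment amortization: P = B₀·r / (1 − (1+r)^(−n)) = 3200.00·0.00766667 / (1 − 1.00767^(−48)).
Denominator 1 − (1+r)^(−48) = 0.306910751.
P = 24.5333 / 0.306910751 ≈ 79.94.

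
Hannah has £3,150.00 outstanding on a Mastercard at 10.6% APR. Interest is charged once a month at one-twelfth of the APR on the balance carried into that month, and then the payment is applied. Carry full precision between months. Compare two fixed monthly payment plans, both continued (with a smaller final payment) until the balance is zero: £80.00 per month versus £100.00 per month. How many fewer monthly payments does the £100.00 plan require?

Monthly rate r = 10.6%/12 = 0.883333% = 0.00883333.
At £80.00/mo: n = ⌈−ln(1 − rB₀/P)/ln(1+r)⌉ = 49 payments (last £48.16); total interest = total paid − £3,150.00 = £738.16.
At £100.00/mo: 38 payments (last £7.74); total interest £557.74.
Payments saved = 49 − 38 = 11.

11 fewer payments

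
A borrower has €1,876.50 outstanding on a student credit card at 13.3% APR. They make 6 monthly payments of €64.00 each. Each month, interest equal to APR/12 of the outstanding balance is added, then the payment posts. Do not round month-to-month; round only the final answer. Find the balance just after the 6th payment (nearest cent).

€1,610.00

Monthly rate r = 13.3%/12 = 1.10833% = 0.0110833.
Each month: B ← B·(1+r) − €64.00.
Month 1: interest €20.80; balance after payment €1,833.30.
Month 2: interest €20.32; balance after payment €1,789.62.
Month 3: interest €19.83; balance after payment €1,745.45.
Month 4: interest €19.35; balance after payment €1,700.80.
Month 5: interest €18.85; balance after payment €1,655.65.
Month 6: interest €18.35; balance after payment €1,610.00.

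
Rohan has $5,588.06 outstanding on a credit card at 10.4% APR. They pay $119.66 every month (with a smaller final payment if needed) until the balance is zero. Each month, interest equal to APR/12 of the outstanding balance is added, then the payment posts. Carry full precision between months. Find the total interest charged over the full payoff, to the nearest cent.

$1,605.16

Monthly rate r = 10.4%/12 = 0.866667% = 0.00866667.
Payoff takes n = ⌈−ln(1 − rB₀/P)/ln(1+r)⌉ = ⌈60.113⌉ = 61 payments; the last is $13.62.
Total paid = 60·$119.66 + $13.62 = $7,193.22.
Total interest = total paid − principal = $7,193.22 − $5,588.06 = $1,605.16.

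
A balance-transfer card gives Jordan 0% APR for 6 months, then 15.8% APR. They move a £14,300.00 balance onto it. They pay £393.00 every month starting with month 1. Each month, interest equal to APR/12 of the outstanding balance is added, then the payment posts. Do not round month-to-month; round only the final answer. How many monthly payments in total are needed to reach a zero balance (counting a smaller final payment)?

46 months

Promo months 1–6 at r₀ = 0%/12 = 0; months 7+ at r₁ = 15.8%/12 = 0.0131667.
After month 6 (no interest yet): B = £14,300.00 − 6·£393.00 = £11,942.00.
Then at r₁ with £393.00/mo: n₂ = −ln(1 − r₁·B/P)/ln(1+r₁) ≈ 39.06 → 40 more payments.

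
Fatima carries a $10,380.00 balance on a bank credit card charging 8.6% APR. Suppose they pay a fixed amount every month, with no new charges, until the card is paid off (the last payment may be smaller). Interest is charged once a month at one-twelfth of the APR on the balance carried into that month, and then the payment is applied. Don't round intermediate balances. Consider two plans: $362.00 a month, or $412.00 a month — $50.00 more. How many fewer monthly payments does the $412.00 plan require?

5 fewer payments

Monthly rate r = 8.6%/12 = 0.716667% = 0.00716667.
At $362.00/mo: n = ⌈−ln(1 − rB₀/P)/ln(1+r)⌉ = 33 payments (last $77.44); total interest = total paid − $10,380.00 = $1,281.44.
At $412.00/mo: 28 payments (last $364.89); total interest $1,108.89.
Payments saved = 33 − 28 = 5.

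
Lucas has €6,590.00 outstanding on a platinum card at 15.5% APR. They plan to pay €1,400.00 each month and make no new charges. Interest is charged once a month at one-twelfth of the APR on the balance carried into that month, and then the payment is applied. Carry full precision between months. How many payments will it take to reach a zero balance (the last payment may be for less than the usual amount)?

5 payments

Monthly rate r = 15.5%/12 = 1.29167% = 0.0129167.
Recurrence: B ← B·(1+r) − €1,400.00.
Month 1: interest €85.12; balance after payment €5,275.12.
Month 2: interest €68.14; balance after payment €3,943.26.
Month 3: interest €50.93; balance after payment €2,594.19.
Month 4: interest €33.51; balance after payment €1,227.70.
Month 5: interest €15.86; balance after payment €0.00.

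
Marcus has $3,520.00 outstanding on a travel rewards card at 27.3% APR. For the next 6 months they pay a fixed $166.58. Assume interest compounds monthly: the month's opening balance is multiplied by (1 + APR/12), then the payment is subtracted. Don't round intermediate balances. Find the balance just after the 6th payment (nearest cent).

$2,970.57

Monthly rate r = 27.3%/12 = 2.275% = 0.02275.
Each month: B ← B·(1+r) − $166.58.
Month 1: interest $80.08; balance after payment $3,433.50.
Month 2: interest $78.11; balance after payment $3,345.03.
Month 3: interest $76.10; balance after payment $3,254.55.
Month 4: interest $74.04; balance after payment $3,162.01.
Month 5: interest $71.94; balance after payment $3,067.37.
Month 6: interest $69.78; balance after payment $2,970.57.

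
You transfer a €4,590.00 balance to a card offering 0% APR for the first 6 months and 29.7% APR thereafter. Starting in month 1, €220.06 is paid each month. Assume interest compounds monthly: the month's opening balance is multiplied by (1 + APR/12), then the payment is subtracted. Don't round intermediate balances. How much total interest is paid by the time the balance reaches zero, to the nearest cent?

Promo months 1–6 at r₀ = 0%/12 = 0; months 7+ at r₁ = 29.7%/12 = 0.02475.
After month 6 (no interest yet): B = €4,590.00 − 6·€220.06 = €3,269.64.
Then at r₁ with €220.06/mo: n₂ = −ln(1 − r₁·B/P)/ln(1+r₁) ≈ 18.75 → 19 more payments.
Total paid = 24·€220.06 + €165.84 = €5,447.28; interest = €5,447.28 − €4,590.00 = €857.28.

€857.28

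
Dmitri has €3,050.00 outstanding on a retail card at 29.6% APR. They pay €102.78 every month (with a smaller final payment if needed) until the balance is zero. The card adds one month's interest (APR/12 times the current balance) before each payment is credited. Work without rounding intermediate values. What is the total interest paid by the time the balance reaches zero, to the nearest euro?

€2,504

Monthly rate r = 29.6%/12 = 2.46667% = 0.0246667.
Payoff takes n = ⌈−ln(1 − rB₀/P)/ln(1+r)⌉ = ⌈54.036⌉ = 55 payments; the last is €3.72.
Total paid = 54·€102.78 + €3.72 = €5,553.84.
Total interest = total paid − principal = €5,553.84 − €3,050.00 = €2,503.84.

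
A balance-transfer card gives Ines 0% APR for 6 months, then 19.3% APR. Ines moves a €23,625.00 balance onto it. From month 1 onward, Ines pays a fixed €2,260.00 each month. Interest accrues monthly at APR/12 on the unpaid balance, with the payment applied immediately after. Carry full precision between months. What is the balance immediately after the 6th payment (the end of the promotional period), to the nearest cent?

Promo months 1–6 at r₀ = 0%/12 = 0; months 7+ at r₁ = 19.3%/12 = 0.0160833.
After month 6 (no interest yet): B = €23,625.00 − 6·€2,260.00 = €10,065.00.

€10,065.00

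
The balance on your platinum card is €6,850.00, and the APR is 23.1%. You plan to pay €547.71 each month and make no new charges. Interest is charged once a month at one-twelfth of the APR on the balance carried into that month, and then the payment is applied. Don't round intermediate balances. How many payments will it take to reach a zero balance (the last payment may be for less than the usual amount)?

Monthly rate r = 23.1%/12 = 1.925% = 0.01925.
Recurrence: B ← B·(1+r) − €547.71.
Month 1: interest €131.86; balance after payment €6,434.15.
Month 2: interest €123.86; balance after payment €6,010.30.
Closed form: n = −ln(1 − rB₀/P)/ln(1+r) = −ln(0.75925)/ln(1.01925) ≈ 14.445, so the balance reaches zero during payment 15.

15 payments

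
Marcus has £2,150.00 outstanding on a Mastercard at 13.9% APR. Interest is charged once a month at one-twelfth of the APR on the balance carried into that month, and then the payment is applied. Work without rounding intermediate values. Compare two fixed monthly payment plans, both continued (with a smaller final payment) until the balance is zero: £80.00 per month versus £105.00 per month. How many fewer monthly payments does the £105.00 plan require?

Monthly rate r = 13.9%/12 = 1.15833% = 0.0115833.
At £80.00/mo: n = ⌈−ln(1 − rB₀/P)/ln(1+r)⌉ = 33 payments (last £30.79); total interest = total paid − £2,150.00 = £440.79.
At £105.00/mo: 24 payments (last £53.50); total interest £318.50.
Payments saved = 33 − 24 = 9.

9 fewer payments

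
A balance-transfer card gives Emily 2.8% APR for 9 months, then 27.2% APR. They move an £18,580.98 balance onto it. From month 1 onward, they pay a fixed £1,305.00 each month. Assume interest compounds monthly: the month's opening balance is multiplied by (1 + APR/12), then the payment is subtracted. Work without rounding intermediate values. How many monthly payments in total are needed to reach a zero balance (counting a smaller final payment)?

Promo months 1–9 at r₀ = 2.8%/12 = 0.00233333; months 10+ at r₁ = 27.2%/12 = 0.0226667.
After month 9: iterate B ← B·(1+r₀) − £1,305.00 for 9 months → £7,119.62.
Then at r₁ with £1,305.00/mo: n₂ = −ln(1 − r₁·B/P)/ln(1+r₁) ≈ 5.89 → 6 more payments.

15 payments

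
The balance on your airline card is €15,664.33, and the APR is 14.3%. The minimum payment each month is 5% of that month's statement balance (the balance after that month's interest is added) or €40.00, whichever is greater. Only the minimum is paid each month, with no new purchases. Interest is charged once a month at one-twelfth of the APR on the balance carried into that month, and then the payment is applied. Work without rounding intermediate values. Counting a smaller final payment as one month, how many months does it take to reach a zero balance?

99 months

Monthly rate r = 14.3%/12 = 1.19167% = 0.0119167.
While 5% of the post-interest balance exceeds €40.00, each month B ← (B·(1+r))·(1 − 0.05), i.e. B shrinks by the factor (1+r)·0.95 = 0.96132.
This holds for months 1–76. Entering month 77 the balance is €781.46; 5% of the post-interest balance is now below €40.00, so the flat €40.00 minimum applies from here.
From month 77 a fixed €40.00 at rate r clears €781.46 in 23 more payments. Total: 76 + 23 = 99 months.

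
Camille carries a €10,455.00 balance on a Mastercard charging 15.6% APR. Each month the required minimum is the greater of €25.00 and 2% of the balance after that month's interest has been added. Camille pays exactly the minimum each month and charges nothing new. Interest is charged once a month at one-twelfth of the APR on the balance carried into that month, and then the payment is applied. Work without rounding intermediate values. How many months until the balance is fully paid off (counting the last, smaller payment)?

373 months

Monthly rate r = 15.6%/12 = 1.3% = 0.013.
While 2% of the post-interest balance exceeds €25.00, each month B ← (B·(1+r))·(1 − 0.02), i.e. B shrinks by the factor (1+r)·0.98 = 0.99274.
This holds for months 1–294. Entering month 295 the balance is €1,227.35; 2% of the post-interest balance is now below €25.00, so the flat €25.00 minimum applies from here.
From month 295 a fixed €25.00 at rate r clears €1,227.35 in 79 more payments. Total: 294 + 79 = 373 months.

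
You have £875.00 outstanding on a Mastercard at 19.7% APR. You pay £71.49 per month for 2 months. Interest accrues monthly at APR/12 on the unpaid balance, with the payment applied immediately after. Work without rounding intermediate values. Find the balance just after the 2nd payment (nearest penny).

Monthly rate r = 19.7%/12 = 1.64167% = 0.0164167.
Each month: B ← B·(1+r) − £71.49.
Month 1: interest £14.36; balance after payment £817.87.
Month 2: interest £13.43; balance after payment £759.81.

£759.81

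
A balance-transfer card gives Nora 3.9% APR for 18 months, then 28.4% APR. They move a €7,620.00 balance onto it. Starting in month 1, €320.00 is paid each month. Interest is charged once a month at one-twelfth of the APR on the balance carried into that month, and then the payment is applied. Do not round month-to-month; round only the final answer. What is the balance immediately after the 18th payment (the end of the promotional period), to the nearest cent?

€2,156.39

Promo months 1–18 at r₀ = 3.9%/12 = 0.00325; months 19+ at r₁ = 28.4%/12 = 0.0236667.
After month 18: iterate B ← B·(1+r₀) − €320.00 for 18 months → €2,156.39.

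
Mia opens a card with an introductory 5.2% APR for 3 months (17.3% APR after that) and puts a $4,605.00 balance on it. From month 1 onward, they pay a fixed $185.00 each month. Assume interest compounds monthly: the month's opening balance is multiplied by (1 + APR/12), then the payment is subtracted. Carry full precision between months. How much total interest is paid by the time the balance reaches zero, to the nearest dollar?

Promo months 1–3 at r₀ = 5.2%/12 = 0.00433333; months 4+ at r₁ = 17.3%/12 = 0.0144167.
After month 3: iterate B ← B·(1+r₀) − $185.00 for 3 months → $4,107.72.
Then at r₁ with $185.00/mo: n₂ = −ln(1 − r₁·B/P)/ln(1+r₁) ≈ 26.95 → 27 more payments.
Total paid = 29·$185.00 + $176.62 = $5,541.62; interest = $5,541.62 − $4,605.00 = $936.62.

$937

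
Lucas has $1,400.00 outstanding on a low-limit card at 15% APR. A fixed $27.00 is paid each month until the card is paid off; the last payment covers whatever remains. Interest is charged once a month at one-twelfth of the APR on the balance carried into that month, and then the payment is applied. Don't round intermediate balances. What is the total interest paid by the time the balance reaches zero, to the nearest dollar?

Monthly rate r = 15%/12 = 1.25% = 0.0125.
Payoff takes n = ⌈−ln(1 − rB₀/P)/ln(1+r)⌉ = ⌈84.085⌉ = 85 payments; the last is $2.30.
Total paid = 84·$27.00 + $2.30 = $2,270.30.
Total interest = total paid − principal = $2,270.30 − $1,400.00 = $870.30.

$870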